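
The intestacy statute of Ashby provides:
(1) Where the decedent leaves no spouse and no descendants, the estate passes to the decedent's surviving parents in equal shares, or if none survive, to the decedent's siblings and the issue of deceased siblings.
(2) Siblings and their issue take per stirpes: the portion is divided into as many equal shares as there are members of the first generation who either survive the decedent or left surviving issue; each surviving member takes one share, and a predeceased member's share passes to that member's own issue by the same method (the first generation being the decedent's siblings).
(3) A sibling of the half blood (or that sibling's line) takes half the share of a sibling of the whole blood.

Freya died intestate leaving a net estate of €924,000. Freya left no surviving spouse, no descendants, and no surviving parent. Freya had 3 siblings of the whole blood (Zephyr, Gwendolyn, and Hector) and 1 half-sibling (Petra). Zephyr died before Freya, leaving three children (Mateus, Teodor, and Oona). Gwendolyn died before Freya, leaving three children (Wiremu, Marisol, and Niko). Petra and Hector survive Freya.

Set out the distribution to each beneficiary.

Mateus: €88,000; Teodor: €88,000; Oona: €88,000; Petra: €132,000; Wiremu: €88,000; Marisol: €88,000; Niko: €88,000; Hector: €264,000

The entire €924,000 passes to the siblings and their issue.
Counting each half-blood sibling's line as half a unit, there are 7/2 units in €924,000, so one unit is €264,000. Whole-blood lines (Zephyr, Gwendolyn, and Hector) take €264,000 each; half-blood lines (Petra) take €132,000 each.
Zephyr's share (€264,000) is divided into 3 shares of €88,000: Mateus, Teodor, and Oona each take €88,000.
Gwendolyn's share (€264,000) is divided into 3 shares of €88,000: Wiremu, Marisol, and Niko each take €88,000.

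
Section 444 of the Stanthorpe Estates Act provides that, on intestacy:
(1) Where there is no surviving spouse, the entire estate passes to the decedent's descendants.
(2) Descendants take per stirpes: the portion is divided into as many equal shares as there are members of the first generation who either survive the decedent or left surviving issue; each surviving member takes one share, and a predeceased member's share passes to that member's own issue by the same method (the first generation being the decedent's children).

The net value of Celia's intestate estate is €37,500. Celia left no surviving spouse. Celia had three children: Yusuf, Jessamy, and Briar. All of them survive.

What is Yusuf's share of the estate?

The entire €37,500 passes to the descendants.
That amount (€37,500) is divided into 3 shares of €12,500: Yusuf, Jessamy, and Briar each take €12,500.

Yusuf receives €12,500.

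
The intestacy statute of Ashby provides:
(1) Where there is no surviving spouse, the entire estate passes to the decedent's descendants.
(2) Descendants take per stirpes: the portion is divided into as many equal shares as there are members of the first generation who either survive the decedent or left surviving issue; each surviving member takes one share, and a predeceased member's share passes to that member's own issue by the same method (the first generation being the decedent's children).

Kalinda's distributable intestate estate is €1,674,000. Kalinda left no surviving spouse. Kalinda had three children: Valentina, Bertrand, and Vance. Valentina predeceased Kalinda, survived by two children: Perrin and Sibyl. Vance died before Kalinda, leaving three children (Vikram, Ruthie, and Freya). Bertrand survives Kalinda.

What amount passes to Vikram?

Vikram receives €186,000.

The entire €1,674,000 passes to the descendants.
That amount (€1,674,000) is divided into 3 shares of €558,000: Bertrand takes €558,000; Valentina's €558,000 share passes to Valentina's issue; Vance's €558,000 share passes to Vance's issue.
Valentina's share (€558,000) is divided into 2 shares of €279,000: Perrin and Sibyl each take €279,000.
Vance's share (€558,000) is divided into 3 shares of €186,000: Vikram, Ruthie, and Freya each take €186,000.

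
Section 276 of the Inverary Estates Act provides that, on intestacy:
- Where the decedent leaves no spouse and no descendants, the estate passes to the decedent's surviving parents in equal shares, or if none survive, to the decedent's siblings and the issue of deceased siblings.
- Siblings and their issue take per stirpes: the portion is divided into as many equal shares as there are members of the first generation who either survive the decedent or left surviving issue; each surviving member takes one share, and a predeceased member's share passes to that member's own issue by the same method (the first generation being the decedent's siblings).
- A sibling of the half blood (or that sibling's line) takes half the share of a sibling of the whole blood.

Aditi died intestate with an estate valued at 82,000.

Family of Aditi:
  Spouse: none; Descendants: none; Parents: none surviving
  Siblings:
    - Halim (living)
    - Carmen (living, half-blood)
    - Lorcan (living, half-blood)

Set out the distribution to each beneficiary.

Halim: 41,000; Carmen: 20,500; Lorcan: 20,500

The entire 82,000 passes to the siblings and their issue.
Counting each half-blood sibling's line as half a unit, there are 2 units in 82,000, so one unit is 41,000. Whole-blood lines (Halim) take 41,000 each; half-blood lines (Carmen and Lorcan) take 20,500 each.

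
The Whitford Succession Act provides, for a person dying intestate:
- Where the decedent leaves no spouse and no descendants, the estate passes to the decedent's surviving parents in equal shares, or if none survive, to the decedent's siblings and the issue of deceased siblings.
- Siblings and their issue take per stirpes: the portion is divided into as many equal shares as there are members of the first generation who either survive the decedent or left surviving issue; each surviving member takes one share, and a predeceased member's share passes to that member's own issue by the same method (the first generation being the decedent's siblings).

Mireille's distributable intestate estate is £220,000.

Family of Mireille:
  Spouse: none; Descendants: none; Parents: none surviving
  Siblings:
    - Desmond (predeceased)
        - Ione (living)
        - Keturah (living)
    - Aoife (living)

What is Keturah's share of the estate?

The entire £220,000 passes to the siblings and their issue.
That amount (£220,000) is divided into 2 shares of £110,000: Aoife takes £110,000; Desmond's £110,000 share passes to Desmond's issue.
Desmond's share (£110,000) is divided into 2 shares of £55,000: Ione and Keturah each take £55,000.

Keturah receives £55,000.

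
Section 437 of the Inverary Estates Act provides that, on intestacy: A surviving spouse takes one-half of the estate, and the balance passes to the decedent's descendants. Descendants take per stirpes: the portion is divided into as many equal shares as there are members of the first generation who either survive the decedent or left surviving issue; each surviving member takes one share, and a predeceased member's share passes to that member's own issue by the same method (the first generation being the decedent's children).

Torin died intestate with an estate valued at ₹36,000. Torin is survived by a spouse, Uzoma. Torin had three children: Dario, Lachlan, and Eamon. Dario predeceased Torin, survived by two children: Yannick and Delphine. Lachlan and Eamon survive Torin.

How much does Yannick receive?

Uzoma takes one-half of ₹36,000 = ₹18,000. The remaining ₹18,000 passes to the descendants.
The descendants' portion (₹18,000) is divided into 3 shares of ₹6,000: Lachlan and Eamon each take ₹6,000; Dario's ₹6,000 share passes to Dario's issue.
Dario's share (₹6,000) is divided into 2 shares of ₹3,000: Yannick and Delphine each take ₹3,000.

Yannick receives ₹3,000.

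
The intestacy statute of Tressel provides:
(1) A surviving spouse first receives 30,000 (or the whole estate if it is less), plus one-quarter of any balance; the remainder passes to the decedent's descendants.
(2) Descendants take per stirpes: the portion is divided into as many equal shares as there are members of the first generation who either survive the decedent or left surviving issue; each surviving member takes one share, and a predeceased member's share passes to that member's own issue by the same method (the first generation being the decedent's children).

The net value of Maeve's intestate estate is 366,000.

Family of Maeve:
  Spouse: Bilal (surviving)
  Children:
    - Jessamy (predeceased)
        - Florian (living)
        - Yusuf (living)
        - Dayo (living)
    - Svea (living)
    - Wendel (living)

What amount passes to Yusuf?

Bilal first takes 30,000, leaving a balance of 336,000. Bilal then takes one-quarter of the balance (84,000), for a total of 114,000. The remaining 252,000 passes to the descendants.
The descendants' portion (252,000) is divided into 3 shares of 84,000: Svea and Wendel each take 84,000; Jessamy's 84,000 share passes to Jessamy's issue.
Jessamy's share (84,000) is divided into 3 shares of 28,000: Florian, Yusuf, and Dayo each take 28,000.

Yusuf receives 28,000.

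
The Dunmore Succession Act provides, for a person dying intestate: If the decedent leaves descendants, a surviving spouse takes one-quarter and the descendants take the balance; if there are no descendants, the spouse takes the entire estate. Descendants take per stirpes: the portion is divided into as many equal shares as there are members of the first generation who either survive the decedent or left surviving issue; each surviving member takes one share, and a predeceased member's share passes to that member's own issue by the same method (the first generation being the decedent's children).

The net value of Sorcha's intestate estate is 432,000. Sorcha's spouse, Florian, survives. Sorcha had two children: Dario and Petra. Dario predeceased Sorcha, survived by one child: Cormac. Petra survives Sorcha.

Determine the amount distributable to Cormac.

Cormac receives 162,000.

Florian takes one-quarter of 432,000 = 108,000. The remaining 324,000 passes to the descendants.
The descendants' portion (324,000) is divided into 2 shares of 162,000: Petra takes 162,000; Dario's 162,000 share passes to Dario's issue.
Dario's share (162,000) passes entirely to Cormac.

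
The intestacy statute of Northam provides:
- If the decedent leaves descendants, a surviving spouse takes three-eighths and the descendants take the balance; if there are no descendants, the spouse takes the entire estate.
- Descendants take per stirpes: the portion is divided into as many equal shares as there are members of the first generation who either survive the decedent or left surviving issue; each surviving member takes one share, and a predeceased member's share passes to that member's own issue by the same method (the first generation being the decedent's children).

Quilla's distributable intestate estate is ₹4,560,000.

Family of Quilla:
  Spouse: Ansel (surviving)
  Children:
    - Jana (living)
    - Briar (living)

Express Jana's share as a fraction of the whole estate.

Jana receives 5/16 of the estate.

Ansel takes three-eighths of ₹4,560,000 = ₹1,710,000. The remaining ₹2,850,000 passes to the descendants.
The descendants' portion (₹2,850,000) is divided into 2 shares of ₹1,425,000: Jana and Briar each take ₹1,425,000.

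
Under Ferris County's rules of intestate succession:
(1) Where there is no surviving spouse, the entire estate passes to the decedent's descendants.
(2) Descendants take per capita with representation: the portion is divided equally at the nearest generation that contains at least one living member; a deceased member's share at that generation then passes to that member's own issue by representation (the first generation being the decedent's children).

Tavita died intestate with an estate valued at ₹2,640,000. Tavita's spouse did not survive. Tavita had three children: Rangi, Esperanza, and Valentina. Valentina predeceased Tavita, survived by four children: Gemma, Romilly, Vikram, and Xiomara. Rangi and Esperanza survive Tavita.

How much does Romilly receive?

Romilly receives ₹220,000.

The entire ₹2,640,000 passes to the descendants.
That amount (₹2,640,000) is divided into 3 shares of ₹880,000: Rangi and Esperanza each take ₹880,000; Valentina's ₹880,000 share passes to Valentina's issue.
Valentina's share (₹880,000) is divided into 4 shares of ₹220,000: Gemma, Romilly, Vikram, and Xiomara each take ₹220,000.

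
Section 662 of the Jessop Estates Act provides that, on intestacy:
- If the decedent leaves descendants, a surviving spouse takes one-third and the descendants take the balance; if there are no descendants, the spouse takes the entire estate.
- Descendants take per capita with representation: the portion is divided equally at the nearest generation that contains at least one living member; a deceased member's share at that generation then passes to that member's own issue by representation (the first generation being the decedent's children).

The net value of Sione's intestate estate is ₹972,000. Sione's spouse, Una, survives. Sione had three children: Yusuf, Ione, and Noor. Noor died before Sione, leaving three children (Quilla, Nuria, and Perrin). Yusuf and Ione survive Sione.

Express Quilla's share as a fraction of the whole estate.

Quilla receives 2/27 of the estate.

Una takes one-third of ₹972,000 = ₹324,000. The remaining ₹648,000 passes to the descendants.
The descendants' portion (₹648,000) is divided into 3 shares of ₹216,000: Yusuf and Ione each take ₹216,000; Noor's ₹216,000 share passes to Noor's issue.
Noor's share (₹216,000) is divided into 3 shares of ₹72,000: Quilla, Nuria, and Perrin each take ₹72,000.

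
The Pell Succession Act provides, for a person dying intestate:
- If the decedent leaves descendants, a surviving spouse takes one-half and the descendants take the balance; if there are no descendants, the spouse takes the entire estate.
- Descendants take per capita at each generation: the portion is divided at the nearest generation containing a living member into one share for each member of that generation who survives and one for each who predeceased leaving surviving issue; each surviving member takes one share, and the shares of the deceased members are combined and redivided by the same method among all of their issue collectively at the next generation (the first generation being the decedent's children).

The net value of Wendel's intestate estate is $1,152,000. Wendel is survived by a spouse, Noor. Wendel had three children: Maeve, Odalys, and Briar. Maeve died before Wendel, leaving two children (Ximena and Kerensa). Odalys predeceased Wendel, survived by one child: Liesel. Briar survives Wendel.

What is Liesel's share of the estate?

Noor takes one-half of $1,152,000 = $576,000. The remaining $576,000 passes to the descendants.
The descendants' portion ($576,000) is divided at the children's generation into 3 shares of $192,000. Briar takes $192,000. The 2 shares of the deceased (Maeve and Odalys) are combined into a pool of $384,000.
That pool ($384,000) is divided at the grandchildren's generation equally among Ximena, Kerensa, and Liesel: $128,000 each.

Liesel receives $128,000.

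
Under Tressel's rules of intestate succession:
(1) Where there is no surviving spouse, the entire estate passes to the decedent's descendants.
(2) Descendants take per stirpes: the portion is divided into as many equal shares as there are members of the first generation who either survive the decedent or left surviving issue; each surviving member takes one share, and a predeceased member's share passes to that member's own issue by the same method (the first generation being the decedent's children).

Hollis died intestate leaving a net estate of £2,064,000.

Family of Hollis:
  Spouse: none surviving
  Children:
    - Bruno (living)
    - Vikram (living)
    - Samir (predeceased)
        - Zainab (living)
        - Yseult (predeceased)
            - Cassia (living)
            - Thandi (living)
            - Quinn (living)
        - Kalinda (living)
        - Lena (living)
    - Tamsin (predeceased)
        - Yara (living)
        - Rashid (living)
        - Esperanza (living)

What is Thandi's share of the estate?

Thandi receives £43,000.

The entire £2,064,000 passes to the descendants.
That amount (£2,064,000) is divided into 4 shares of £516,000: Bruno and Vikram each take £516,000; Samir's £516,000 share passes to Samir's issue; Tamsin's £516,000 share passes to Tamsin's issue.
Samir's share (£516,000) is divided into 4 shares of £129,000: Zainab, Kalinda, and Lena each take £129,000; Yseult's £129,000 share passes to Yseult's issue.
Yseult's share (£129,000) is divided into 3 shares of £43,000: Cassia, Thandi, and Quinn each take £43,000.
Tamsin's share (£516,000) is divided into 3 shares of £172,000: Yara, Rashid, and Esperanza each take £172,000.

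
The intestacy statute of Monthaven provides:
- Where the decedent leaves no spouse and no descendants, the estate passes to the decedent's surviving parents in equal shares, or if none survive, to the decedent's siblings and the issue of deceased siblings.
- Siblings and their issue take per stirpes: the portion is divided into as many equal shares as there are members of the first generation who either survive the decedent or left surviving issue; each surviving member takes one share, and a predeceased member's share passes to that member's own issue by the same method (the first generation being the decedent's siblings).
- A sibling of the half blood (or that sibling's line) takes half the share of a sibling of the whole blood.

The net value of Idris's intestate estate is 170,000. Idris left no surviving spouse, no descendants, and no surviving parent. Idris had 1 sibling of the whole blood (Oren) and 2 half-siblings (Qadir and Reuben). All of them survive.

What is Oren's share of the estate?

The entire 170,000 passes to the siblings and their issue.
Counting each half-blood sibling's line as half a unit, there are 2 units in 170,000, so one unit is 85,000. Whole-blood lines (Oren) take 85,000 each; half-blood lines (Qadir and Reuben) take 42,500 each.

Oren receives 85,000.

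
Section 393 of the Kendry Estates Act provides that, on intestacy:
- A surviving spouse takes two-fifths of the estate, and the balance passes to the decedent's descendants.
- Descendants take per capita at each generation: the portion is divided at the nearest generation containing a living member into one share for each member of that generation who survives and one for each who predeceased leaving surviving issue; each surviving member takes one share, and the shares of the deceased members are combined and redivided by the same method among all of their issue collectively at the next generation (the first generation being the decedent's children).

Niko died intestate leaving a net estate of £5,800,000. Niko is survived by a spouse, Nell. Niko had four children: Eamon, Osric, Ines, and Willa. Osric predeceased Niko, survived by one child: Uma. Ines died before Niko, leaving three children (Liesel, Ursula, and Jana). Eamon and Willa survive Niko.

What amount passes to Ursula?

Nell takes two-fifths of £5,800,000 = £2,320,000. The remaining £3,480,000 passes to the descendants.
The descendants' portion (£3,480,000) is divided at the children's generation into 4 shares of £870,000. Eamon and Willa each take £870,000. The 2 shares of the deceased (Osric and Ines) are combined into a pool of £1,740,000.
That pool (£1,740,000) is divided at the grandchildren's generation equally among Uma, Liesel, Ursula, and Jana: £435,000 each.

Ursula receives £435,000.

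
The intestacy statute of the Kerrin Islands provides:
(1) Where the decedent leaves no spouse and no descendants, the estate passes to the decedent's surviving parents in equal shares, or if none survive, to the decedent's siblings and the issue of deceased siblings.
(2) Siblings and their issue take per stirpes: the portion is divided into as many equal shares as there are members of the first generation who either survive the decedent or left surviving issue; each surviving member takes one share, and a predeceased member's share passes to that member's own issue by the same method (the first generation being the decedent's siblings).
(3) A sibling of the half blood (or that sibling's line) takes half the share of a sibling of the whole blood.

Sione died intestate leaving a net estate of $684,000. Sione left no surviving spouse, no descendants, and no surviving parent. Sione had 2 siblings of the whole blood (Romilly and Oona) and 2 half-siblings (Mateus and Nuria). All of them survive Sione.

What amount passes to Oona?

The entire $684,000 passes to the siblings and their issue.
Counting each half-blood sibling's line as half a unit, there are 3 units in $684,000, so one unit is $228,000. Whole-blood lines (Romilly and Oona) take $228,000 each; half-blood lines (Mateus and Nuria) take $114,000 each.

Oona receives $228,000.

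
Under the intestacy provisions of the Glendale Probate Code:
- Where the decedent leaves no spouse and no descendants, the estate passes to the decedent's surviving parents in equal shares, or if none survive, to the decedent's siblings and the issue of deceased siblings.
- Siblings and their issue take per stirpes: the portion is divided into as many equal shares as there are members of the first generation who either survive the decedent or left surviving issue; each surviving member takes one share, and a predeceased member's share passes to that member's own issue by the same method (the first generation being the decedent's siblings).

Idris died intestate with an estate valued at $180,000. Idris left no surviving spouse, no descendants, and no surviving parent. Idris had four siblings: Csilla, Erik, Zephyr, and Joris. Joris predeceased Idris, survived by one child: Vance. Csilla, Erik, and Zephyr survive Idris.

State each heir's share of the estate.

Csilla: $45,000; Erik: $45,000; Zephyr: $45,000; Vance: $45,000

The entire $180,000 passes to the siblings and their issue.
That amount ($180,000) is divided into 4 shares of $45,000: Csilla, Erik, and Zephyr each take $45,000; Joris's $45,000 share passes to Joris's issue.
Joris's share ($45,000) passes entirely to Vance.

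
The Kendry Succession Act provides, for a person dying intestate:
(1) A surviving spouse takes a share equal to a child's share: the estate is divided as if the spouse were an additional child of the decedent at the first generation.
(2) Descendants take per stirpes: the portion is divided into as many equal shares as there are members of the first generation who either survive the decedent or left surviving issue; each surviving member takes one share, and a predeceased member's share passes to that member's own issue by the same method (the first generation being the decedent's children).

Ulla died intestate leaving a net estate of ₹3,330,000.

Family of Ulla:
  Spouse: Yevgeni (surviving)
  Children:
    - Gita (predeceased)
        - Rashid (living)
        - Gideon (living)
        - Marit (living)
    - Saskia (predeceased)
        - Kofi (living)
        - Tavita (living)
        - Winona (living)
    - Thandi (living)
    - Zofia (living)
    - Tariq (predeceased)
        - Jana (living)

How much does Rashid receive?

The spouse counts as an additional share at the children's level, so there are 6 primary shares of ₹555,000. Yevgeni takes one such share (₹555,000).
The children's combined portion (₹2,775,000) is divided into 5 shares of ₹555,000: Thandi and Zofia each take ₹555,000; Gita's ₹555,000 share passes to Gita's issue; Saskia's ₹555,000 share passes to Saskia's issue; Tariq's ₹555,000 share passes to Tariq's issue.
Gita's share (₹555,000) is divided into 3 shares of ₹185,000: Rashid, Gideon, and Marit each take ₹185,000.
Saskia's share (₹555,000) is divided into 3 shares of ₹185,000: Kofi, Tavita, and Winona each take ₹185,000.
Tariq's share (₹555,000) passes entirely to Jana.

Rashid receives ₹185,000.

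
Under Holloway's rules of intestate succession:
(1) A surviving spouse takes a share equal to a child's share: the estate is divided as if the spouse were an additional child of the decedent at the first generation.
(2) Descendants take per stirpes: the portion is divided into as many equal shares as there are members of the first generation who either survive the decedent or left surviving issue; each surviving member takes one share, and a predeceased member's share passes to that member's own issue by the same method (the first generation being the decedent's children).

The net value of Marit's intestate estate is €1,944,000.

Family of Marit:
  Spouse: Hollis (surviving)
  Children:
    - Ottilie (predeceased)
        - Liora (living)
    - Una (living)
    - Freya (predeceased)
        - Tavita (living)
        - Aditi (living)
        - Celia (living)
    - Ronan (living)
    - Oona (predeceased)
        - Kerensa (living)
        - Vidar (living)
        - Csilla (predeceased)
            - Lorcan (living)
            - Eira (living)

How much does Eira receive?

The spouse counts as an additional share at the children's level, so there are 6 primary shares of €324,000. Hollis takes one such share (€324,000).
The children's combined portion (€1,620,000) is divided into 5 shares of €324,000: Una and Ronan each take €324,000; Ottilie's €324,000 share passes to Ottilie's issue; Freya's €324,000 share passes to Freya's issue; Oona's €324,000 share passes to Oona's issue.
Ottilie's share (€324,000) passes entirely to Liora.
Freya's share (€324,000) is divided into 3 shares of €108,000: Tavita, Aditi, and Celia each take €108,000.
Oona's share (€324,000) is divided into 3 shares of €108,000: Kerensa and Vidar each take €108,000; Csilla's €108,000 share passes to Csilla's issue.
Csilla's share (€108,000) is divided into 2 shares of €54,000: Lorcan and Eira each take €54,000.

Eira receives €54,000.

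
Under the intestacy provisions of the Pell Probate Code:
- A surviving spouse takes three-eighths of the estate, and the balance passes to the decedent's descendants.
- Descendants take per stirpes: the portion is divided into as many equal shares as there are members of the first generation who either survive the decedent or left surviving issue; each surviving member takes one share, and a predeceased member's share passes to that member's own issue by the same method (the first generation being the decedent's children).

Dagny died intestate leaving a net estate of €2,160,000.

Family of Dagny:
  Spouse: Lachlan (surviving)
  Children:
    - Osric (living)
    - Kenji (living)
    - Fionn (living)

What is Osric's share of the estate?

Lachlan takes three-eighths of €2,160,000 = €810,000. The remaining €1,350,000 passes to the descendants.
The descendants' portion (€1,350,000) is divided into 3 shares of €450,000: Osric, Kenji, and Fionn each take €450,000.

Osric receives €450,000.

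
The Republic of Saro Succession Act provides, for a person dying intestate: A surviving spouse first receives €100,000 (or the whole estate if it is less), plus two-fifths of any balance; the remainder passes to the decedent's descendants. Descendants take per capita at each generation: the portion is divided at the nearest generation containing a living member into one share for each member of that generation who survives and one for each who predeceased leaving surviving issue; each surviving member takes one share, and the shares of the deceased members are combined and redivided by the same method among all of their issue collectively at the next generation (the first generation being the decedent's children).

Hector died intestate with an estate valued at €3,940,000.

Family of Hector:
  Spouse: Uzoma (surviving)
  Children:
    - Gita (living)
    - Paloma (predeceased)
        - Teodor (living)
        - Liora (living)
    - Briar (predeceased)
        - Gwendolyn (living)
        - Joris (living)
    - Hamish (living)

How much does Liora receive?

Uzoma first takes €100,000, leaving a balance of €3,840,000. Uzoma then takes two-fifths of the balance (€1,536,000), for a total of €1,636,000. The remaining €2,304,000 passes to the descendants.
The descendants' portion (€2,304,000) is divided at the children's generation into 4 shares of €576,000. Gita and Hamish each take €576,000. The 2 shares of the deceased (Paloma and Briar) are combined into a pool of €1,152,000.
That pool (€1,152,000) is divided at the grandchildren's generation equally among Teodor, Liora, Gwendolyn, and Joris: €288,000 each.

Liora receives €288,000.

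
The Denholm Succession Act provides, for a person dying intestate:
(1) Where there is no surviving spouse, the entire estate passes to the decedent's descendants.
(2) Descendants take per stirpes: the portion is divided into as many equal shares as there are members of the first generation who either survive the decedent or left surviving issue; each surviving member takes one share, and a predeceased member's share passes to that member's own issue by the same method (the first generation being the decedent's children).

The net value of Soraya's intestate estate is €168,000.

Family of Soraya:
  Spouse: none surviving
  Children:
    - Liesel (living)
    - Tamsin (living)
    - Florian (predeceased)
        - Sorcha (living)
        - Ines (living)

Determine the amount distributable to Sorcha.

The entire €168,000 passes to the descendants.
That amount (€168,000) is divided into 3 shares of €56,000: Liesel and Tamsin each take €56,000; Florian's €56,000 share passes to Florian's issue.
Florian's share (€56,000) is divided into 2 shares of €28,000: Sorcha and Ines each take €28,000.

Sorcha receives €28,000.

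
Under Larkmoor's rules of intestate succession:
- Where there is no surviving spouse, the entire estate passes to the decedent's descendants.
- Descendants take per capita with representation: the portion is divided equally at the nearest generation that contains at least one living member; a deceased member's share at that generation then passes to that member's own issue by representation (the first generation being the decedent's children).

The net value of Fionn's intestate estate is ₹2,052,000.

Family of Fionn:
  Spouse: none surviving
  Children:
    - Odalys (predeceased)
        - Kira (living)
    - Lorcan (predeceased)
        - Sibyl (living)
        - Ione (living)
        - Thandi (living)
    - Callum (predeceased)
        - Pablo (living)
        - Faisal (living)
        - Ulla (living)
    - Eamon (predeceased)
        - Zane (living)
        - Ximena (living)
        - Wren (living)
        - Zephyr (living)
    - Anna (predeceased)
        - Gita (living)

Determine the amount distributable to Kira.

Kira receives ₹171,000.

The entire ₹2,052,000 passes to the descendants.
No child survives, so the initial division is made at the grandchildren's generation.
That amount (₹2,052,000) is divided into 12 shares of ₹171,000: Kira, Sibyl, Ione, Thandi, Pablo, Faisal, Ulla, Zane, Ximena, Wren, Zephyr, and Gita each take ₹171,000.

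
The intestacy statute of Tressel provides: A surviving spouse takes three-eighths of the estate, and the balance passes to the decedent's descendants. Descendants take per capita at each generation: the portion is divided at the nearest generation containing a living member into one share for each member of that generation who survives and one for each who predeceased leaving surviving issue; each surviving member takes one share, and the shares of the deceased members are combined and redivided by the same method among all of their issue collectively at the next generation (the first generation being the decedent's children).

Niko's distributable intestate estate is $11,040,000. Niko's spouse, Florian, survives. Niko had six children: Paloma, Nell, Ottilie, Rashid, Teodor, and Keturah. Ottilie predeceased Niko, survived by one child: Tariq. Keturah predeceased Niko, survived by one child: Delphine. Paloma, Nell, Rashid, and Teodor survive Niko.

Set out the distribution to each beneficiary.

Florian: $4,140,000; Paloma: $1,150,000; Nell: $1,150,000; Tariq: $1,150,000; Rashid: $1,150,000; Teodor: $1,150,000; Delphine: $1,150,000

Florian takes three-eighths of $11,040,000 = $4,140,000. The remaining $6,900,000 passes to the descendants.
The descendants' portion ($6,900,000) is divided at the children's generation into 6 shares of $1,150,000. Paloma, Nell, Rashid, and Teodor each take $1,150,000. The 2 shares of the deceased (Ottilie and Keturah) are combined into a pool of $2,300,000.
That pool ($2,300,000) is divided at the grandchildren's generation equally among Tariq and Delphine: $1,150,000 each.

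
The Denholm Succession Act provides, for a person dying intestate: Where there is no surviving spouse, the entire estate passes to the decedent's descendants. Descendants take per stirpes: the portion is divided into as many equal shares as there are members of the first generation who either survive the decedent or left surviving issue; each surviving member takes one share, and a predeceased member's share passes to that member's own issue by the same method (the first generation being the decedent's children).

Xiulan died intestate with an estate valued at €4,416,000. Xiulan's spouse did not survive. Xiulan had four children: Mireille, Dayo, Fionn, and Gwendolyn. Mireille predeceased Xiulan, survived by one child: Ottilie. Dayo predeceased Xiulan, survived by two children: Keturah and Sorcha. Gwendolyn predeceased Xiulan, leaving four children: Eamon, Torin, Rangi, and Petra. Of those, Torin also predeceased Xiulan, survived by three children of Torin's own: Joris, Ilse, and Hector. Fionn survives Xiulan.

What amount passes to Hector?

The entire €4,416,000 passes to the descendants.
That amount (€4,416,000) is divided into 4 shares of €1,104,000: Fionn takes €1,104,000; Mireille's €1,104,000 share passes to Mireille's issue; Dayo's €1,104,000 share passes to Dayo's issue; Gwendolyn's €1,104,000 share passes to Gwendolyn's issue.
Mireille's share (€1,104,000) passes entirely to Ottilie.
Dayo's share (€1,104,000) is divided into 2 shares of €552,000: Keturah and Sorcha each take €552,000.
Gwendolyn's share (€1,104,000) is divided into 4 shares of €276,000: Eamon, Rangi, and Petra each take €276,000; Torin's €276,000 share passes to Torin's issue.
Torin's share (€276,000) is divided into 3 shares of €92,000: Joris, Ilse, and Hector each take €92,000.

Hector receives €92,000.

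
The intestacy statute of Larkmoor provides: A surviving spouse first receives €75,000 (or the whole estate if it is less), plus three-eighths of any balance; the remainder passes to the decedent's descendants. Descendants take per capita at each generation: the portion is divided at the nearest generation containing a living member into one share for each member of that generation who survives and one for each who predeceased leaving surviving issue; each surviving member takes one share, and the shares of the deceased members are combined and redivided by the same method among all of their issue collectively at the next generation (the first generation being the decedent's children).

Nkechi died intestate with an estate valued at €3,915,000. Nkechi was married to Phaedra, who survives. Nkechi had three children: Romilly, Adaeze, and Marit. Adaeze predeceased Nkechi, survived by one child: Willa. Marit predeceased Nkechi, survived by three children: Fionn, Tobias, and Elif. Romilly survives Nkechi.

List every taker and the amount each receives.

Phaedra first takes €75,000, leaving a balance of €3,840,000. Phaedra then takes three-eighths of the balance (€1,440,000), for a total of €1,515,000. The remaining €2,400,000 passes to the descendants.
The descendants' portion (€2,400,000) is divided at the children's generation into 3 shares of €800,000. Romilly takes €800,000. The 2 shares of the deceased (Adaeze and Marit) are combined into a pool of €1,600,000.
That pool (€1,600,000) is divided at the grandchildren's generation equally among Willa, Fionn, Tobias, and Elif: €400,000 each.

Phaedra: €1,515,000; Romilly: €800,000; Willa: €400,000; Fionn: €400,000; Tobias: €400,000; Elif: €400,000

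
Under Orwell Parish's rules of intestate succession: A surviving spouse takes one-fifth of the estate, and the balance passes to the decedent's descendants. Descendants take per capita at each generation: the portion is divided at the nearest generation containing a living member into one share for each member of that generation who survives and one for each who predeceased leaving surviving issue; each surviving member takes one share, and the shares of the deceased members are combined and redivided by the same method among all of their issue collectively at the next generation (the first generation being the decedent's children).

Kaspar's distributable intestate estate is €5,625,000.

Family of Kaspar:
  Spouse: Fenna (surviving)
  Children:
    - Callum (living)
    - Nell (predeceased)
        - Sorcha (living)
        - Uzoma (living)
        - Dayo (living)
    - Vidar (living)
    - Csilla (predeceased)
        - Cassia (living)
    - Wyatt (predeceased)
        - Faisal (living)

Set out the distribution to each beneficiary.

Fenna takes one-fifth of €5,625,000 = €1,125,000. The remaining €4,500,000 passes to the descendants.
The descendants' portion (€4,500,000) is divided at the children's generation into 5 shares of €900,000. Callum and Vidar each take €900,000. The 3 shares of the deceased (Nell, Csilla, and Wyatt) are combined into a pool of €2,700,000.
That pool (€2,700,000) is divided at the grandchildren's generation equally among Sorcha, Uzoma, Dayo, Cassia, and Faisal: €540,000 each.

Fenna: €1,125,000; Callum: €900,000; Sorcha: €540,000; Uzoma: €540,000; Dayo: €540,000; Vidar: €900,000; Cassia: €540,000; Faisal: €540,000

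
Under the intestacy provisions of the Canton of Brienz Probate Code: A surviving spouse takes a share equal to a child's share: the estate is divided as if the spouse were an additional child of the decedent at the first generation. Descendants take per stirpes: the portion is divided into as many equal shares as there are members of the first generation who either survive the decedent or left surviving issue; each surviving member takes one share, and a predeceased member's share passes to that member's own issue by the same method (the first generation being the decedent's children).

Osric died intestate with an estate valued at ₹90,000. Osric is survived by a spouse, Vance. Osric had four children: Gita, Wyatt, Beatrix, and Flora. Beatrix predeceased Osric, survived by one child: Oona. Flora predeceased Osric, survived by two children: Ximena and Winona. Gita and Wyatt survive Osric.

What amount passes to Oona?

The spouse counts as an additional share at the children's level, so there are 5 primary shares of ₹18,000. Vance takes one such share (₹18,000).
The children's combined portion (₹72,000) is divided into 4 shares of ₹18,000: Gita and Wyatt each take ₹18,000; Beatrix's ₹18,000 share passes to Beatrix's issue; Flora's ₹18,000 share passes to Flora's issue.
Beatrix's share (₹18,000) passes entirely to Oona.
Flora's share (₹18,000) is divided into 2 shares of ₹9,000: Ximena and Winona each take ₹9,000.

Oona receives ₹18,000.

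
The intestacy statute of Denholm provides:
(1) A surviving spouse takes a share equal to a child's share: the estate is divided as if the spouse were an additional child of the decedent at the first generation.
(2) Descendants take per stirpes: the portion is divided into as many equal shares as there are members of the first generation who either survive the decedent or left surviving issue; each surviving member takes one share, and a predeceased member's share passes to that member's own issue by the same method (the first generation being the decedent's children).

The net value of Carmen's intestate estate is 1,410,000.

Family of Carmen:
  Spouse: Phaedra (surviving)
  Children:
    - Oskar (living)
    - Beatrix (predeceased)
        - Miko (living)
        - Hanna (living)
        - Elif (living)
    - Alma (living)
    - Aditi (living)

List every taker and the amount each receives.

The spouse counts as an additional share at the children's level, so there are 5 primary shares of 282,000. Phaedra takes one such share (282,000).
The children's combined portion (1,128,000) is divided into 4 shares of 282,000: Oskar, Alma, and Aditi each take 282,000; Beatrix's 282,000 share passes to Beatrix's issue.
Beatrix's share (282,000) is divided into 3 shares of 94,000: Miko, Hanna, and Elif each take 94,000.

Phaedra: 282,000; Oskar: 282,000; Miko: 94,000; Hanna: 94,000; Elif: 94,000; Alma: 282,000; Aditi: 282,000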